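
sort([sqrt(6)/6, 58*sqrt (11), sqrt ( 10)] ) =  [ sqrt(6)/6, sqrt(10),58*sqrt(11)]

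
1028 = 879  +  149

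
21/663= 7/221 =0.03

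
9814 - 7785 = 2029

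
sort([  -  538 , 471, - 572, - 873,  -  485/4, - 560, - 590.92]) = [ - 873, -590.92, - 572, - 560, - 538, -485/4,471] 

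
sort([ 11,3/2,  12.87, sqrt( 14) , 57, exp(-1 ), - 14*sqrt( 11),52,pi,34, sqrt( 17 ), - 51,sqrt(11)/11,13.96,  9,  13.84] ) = [  -  51, -14*sqrt (11),sqrt(11)/11 , exp( - 1) , 3/2,pi, sqrt(14),sqrt(17) , 9,11 , 12.87, 13.84,13.96,  34, 52, 57 ]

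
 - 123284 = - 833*148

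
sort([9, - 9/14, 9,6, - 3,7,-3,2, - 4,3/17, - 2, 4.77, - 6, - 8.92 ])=[  -  8.92,- 6, - 4,-3, - 3, - 2, - 9/14,3/17,2,4.77,  6,7,9, 9 ]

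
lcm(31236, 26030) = 156180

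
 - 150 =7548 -7698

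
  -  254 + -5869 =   -  6123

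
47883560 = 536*89335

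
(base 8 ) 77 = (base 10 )63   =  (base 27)29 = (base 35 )1s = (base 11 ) 58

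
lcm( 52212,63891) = 4855716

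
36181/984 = 36181/984 = 36.77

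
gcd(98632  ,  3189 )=1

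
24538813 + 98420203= 122959016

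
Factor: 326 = 2^1*163^1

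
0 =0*53834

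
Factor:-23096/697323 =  - 2^3*3^(  -  1)*11^( - 2)*17^( - 1)*113^(-1)*2887^1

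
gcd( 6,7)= 1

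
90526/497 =90526/497 = 182.14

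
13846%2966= 1982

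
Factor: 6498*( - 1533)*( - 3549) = 35353129266 = 2^1*3^4*7^2*13^2*19^2*73^1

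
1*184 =184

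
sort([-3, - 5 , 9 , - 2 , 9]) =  [ - 5, - 3,  -  2,9,9]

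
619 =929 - 310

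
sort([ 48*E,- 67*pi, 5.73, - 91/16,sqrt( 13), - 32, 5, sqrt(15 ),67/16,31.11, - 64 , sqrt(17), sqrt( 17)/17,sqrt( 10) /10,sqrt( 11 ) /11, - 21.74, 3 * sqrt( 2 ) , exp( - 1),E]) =[  -  67*pi, - 64,  -  32,-21.74, - 91/16, sqrt( 17)/17,sqrt(  11 )/11,sqrt( 10)/10 , exp( - 1), E,sqrt( 13 ), sqrt( 15),sqrt(17), 67/16 , 3*sqrt (2 ),5,5.73, 31.11, 48 * E ]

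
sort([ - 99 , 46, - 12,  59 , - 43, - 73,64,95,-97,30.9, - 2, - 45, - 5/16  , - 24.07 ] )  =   [  -  99,  -  97, - 73, - 45, - 43, - 24.07, - 12, - 2, - 5/16,30.9, 46,59, 64, 95]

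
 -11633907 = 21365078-32998985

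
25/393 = 25/393 = 0.06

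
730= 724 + 6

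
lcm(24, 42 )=168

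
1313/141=9+ 44/141 = 9.31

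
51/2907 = 1/57= 0.02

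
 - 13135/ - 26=13135/26 = 505.19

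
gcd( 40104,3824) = 8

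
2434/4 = 608 + 1/2  =  608.50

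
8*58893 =471144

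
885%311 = 263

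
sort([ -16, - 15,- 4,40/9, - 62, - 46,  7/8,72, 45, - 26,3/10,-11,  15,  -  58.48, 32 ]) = [-62,-58.48, - 46,-26,-16 ,-15, - 11, - 4, 3/10, 7/8, 40/9, 15, 32, 45, 72]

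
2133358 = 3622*589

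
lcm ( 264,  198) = 792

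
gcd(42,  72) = 6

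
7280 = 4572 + 2708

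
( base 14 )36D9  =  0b10010101111111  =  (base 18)1BB5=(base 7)36662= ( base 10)9599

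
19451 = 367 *53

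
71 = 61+10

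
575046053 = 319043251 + 256002802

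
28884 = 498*58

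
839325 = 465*1805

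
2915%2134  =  781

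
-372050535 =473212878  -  845263413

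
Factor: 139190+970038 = 1109228 =2^2*43^1 *6449^1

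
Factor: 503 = 503^1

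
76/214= 38/107 = 0.36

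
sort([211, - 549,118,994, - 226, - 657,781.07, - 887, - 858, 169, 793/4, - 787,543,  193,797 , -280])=[ -887 , -858,  -  787 , - 657, - 549, - 280, - 226, 118,  169,193, 793/4,  211,543,  781.07,797,994]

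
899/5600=899/5600 = 0.16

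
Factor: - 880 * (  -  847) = 745360 = 2^4 * 5^1*7^1 * 11^3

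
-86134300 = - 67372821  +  -18761479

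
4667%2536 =2131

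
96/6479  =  96/6479 = 0.01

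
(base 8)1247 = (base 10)679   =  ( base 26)103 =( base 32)L7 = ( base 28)O7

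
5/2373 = 5/2373 = 0.00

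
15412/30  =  513+11/15 = 513.73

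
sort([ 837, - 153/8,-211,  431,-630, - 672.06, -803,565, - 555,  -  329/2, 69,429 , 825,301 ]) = [  -  803,  -  672.06, - 630, - 555, - 211, - 329/2, - 153/8,69,301, 429,431,565,  825, 837 ] 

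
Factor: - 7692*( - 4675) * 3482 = 2^3*3^1*5^2*11^1*17^1*641^1*1741^1 = 125213068200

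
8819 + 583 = 9402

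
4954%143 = 92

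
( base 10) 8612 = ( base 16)21A4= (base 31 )8TP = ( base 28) arg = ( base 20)11AC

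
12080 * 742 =8963360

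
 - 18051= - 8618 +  - 9433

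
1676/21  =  1676/21=79.81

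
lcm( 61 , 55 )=3355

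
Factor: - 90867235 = -5^1*197^1*92251^1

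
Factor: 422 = 2^1 * 211^1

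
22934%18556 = 4378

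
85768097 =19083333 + 66684764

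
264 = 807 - 543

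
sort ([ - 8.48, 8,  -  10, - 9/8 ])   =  [ - 10,- 8.48, - 9/8 , 8]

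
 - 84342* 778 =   -  65618076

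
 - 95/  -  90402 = 5/4758 = 0.00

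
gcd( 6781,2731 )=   1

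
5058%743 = 600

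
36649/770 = 36649/770 = 47.60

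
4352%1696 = 960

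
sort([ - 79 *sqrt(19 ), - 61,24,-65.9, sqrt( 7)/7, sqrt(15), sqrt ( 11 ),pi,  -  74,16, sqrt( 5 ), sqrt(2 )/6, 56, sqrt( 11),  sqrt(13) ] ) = [ -79*sqrt(19 ), - 74, - 65.9,-61 , sqrt(2)/6, sqrt( 7) /7, sqrt ( 5), pi, sqrt( 11), sqrt( 11 ),sqrt( 13 ),  sqrt (15 ),16,  24,56] 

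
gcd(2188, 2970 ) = 2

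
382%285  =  97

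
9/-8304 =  - 1  +  2765/2768= - 0.00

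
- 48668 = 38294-86962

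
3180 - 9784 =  - 6604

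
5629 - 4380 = 1249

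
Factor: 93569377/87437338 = 2^(-1)*11^1*17^1*31^1*41^( - 1 )*89^( - 1)*11981^( - 1 )*16141^1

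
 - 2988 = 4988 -7976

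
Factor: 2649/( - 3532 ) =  - 3/4 = - 2^( -2 )* 3^1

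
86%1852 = 86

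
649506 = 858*757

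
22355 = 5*4471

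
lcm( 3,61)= 183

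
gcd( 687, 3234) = 3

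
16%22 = 16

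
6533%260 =33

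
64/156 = 16/39 = 0.41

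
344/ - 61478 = -1 +30567/30739   =  - 0.01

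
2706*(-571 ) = - 1545126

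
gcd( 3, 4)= 1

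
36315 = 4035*9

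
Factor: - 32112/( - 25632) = 2^( -1) * 89^ (-1)*223^1 = 223/178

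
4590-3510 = 1080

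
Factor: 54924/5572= 69/7=3^1*7^( - 1)*23^1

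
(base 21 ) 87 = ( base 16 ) AF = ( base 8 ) 257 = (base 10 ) 175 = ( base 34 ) 55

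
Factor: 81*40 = 3240 = 2^3*3^4*5^1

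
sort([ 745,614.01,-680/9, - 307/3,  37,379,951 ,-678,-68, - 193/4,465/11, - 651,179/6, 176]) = [ - 678 ,-651, - 307/3, - 680/9, - 68, - 193/4,179/6, 37 , 465/11,176, 379,614.01,745, 951]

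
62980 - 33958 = 29022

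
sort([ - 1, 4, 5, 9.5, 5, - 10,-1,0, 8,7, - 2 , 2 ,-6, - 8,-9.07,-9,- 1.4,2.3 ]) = [-10,-9.07, - 9, - 8, - 6 , - 2, - 1.4, - 1, - 1,  0,2,2.3  ,  4,5, 5, 7,8,  9.5 ] 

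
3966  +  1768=5734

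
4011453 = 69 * 58137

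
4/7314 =2/3657 = 0.00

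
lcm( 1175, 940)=4700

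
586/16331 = 586/16331=0.04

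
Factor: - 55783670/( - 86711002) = 5^1*7^( - 1)*59^( - 1)*113^(-1)*157^1*929^( - 1) * 35531^1 = 27891835/43355501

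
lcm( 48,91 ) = 4368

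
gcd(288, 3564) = 36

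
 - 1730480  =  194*(-8920 ) 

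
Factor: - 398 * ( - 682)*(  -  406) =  - 110203016 = -2^3*7^1*11^1*29^1*31^1*199^1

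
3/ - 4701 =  - 1/1567 = -0.00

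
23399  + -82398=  - 58999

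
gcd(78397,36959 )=1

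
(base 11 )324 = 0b110000101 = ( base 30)ct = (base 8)605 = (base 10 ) 389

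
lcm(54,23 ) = 1242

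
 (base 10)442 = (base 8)672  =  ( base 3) 121101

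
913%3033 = 913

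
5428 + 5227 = 10655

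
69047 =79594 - 10547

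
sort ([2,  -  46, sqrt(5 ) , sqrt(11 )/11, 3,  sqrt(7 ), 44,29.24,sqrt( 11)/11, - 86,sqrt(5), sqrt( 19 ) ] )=[ - 86, - 46, sqrt (11)/11, sqrt(11) /11, 2, sqrt(5 ), sqrt(5 ), sqrt(7),3,sqrt(19 ), 29.24, 44] 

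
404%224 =180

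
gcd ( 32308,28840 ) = 4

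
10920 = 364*30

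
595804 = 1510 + 594294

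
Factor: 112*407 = 45584 = 2^4  *  7^1 * 11^1*37^1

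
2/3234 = 1/1617 = 0.00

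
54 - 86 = -32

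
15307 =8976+6331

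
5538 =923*6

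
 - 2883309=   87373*( - 33)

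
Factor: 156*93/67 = 14508/67 = 2^2*3^2* 13^1*31^1*67^( - 1) 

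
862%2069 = 862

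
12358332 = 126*98082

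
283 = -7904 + 8187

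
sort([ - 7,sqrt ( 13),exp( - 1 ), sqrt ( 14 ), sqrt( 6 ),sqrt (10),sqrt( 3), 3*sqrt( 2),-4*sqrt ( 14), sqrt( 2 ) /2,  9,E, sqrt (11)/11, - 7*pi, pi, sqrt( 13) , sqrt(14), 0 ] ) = [ - 7*pi, - 4*sqrt ( 14 ),- 7, 0, sqrt( 11) /11,exp(-1), sqrt( 2)/2, sqrt ( 3), sqrt(6 ), E, pi, sqrt (10 ), sqrt(13) , sqrt(13),sqrt ( 14),sqrt(14),3*sqrt(2 ),9 ]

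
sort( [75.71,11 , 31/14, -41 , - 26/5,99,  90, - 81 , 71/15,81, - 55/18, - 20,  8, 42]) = [ - 81, - 41,-20, - 26/5, - 55/18,31/14, 71/15, 8,11,42,75.71,81, 90,99] 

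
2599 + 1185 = 3784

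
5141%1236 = 197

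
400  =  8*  50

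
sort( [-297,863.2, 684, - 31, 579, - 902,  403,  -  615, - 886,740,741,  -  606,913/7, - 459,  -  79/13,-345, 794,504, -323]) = [ - 902, - 886,  -  615, - 606,  -  459,  -  345, - 323, -297,-31,-79/13,913/7 , 403 , 504, 579,684, 740,741, 794, 863.2]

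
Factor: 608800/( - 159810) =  - 2^4 * 3^( - 1 )*5^1*7^(  -  1 ) = - 80/21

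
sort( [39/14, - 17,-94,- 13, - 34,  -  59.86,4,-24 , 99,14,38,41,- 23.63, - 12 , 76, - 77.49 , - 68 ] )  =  [ - 94, - 77.49,-68 ,  -  59.86, - 34,  -  24, - 23.63,- 17,- 13,-12,39/14,4, 14,  38,41,76, 99 ] 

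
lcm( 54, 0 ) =0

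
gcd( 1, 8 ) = 1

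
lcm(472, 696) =41064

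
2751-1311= 1440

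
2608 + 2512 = 5120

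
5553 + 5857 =11410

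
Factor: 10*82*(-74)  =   - 60680 = -2^3*5^1*  37^1*41^1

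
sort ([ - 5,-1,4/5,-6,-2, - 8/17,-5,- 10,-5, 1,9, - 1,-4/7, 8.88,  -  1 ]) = [-10, - 6, - 5 ,  -  5,-5, - 2, - 1,  -  1,-1, - 4/7,  -  8/17,4/5, 1, 8.88, 9 ] 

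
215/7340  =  43/1468= 0.03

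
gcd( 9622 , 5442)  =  2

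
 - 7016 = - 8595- - 1579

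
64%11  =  9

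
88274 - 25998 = 62276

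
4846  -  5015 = - 169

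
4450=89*50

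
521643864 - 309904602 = 211739262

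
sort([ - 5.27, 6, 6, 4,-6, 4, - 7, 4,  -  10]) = [ - 10, - 7, - 6,- 5.27,4,4,  4 , 6, 6]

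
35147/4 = 8786 + 3/4  =  8786.75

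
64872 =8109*8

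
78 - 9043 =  - 8965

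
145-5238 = -5093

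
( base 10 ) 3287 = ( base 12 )1A9B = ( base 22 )6H9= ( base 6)23115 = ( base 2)110011010111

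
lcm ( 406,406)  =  406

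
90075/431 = 90075/431 = 208.99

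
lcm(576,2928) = 35136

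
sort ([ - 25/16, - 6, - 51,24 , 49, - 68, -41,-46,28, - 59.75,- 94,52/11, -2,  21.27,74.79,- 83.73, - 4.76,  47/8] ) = [ - 94, - 83.73, - 68,-59.75, - 51,  -  46, - 41,-6,  -  4.76, - 2, - 25/16,52/11,47/8,21.27,24,28, 49,74.79 ]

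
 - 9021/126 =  - 72  +  17/42 =- 71.60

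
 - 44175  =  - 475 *93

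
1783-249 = 1534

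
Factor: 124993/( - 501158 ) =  - 2^(-1)*7^ ( - 1)*11^2*1033^1 * 35797^( - 1)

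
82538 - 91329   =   - 8791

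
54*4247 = 229338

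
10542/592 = 17  +  239/296= 17.81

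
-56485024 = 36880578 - 93365602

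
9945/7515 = 221/167 =1.32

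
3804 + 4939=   8743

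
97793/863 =113 + 274/863 = 113.32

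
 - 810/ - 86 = 405/43 = 9.42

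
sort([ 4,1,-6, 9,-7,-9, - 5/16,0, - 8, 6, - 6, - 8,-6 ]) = [-9, - 8,-8, - 7  ,-6, - 6,-6,-5/16,  0, 1,4,  6,9]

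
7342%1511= 1298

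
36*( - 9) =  - 324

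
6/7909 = 6/7909  =  0.00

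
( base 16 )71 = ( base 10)113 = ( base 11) a3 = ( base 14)81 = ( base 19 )5i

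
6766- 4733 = 2033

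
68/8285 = 68/8285 = 0.01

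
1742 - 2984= -1242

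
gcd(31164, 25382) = 98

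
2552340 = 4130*618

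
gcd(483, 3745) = 7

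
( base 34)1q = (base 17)39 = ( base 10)60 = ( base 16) 3c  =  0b111100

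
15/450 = 1/30 = 0.03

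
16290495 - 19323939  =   - 3033444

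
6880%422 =128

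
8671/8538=1+133/8538 = 1.02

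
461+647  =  1108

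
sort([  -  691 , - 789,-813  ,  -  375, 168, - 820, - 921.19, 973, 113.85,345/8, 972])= [ - 921.19, - 820, - 813 ,-789, - 691, - 375,345/8 , 113.85, 168, 972, 973 ]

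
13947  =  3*4649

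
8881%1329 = 907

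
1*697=697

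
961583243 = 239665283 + 721917960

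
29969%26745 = 3224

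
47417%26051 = 21366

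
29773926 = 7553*3942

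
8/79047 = 8/79047 = 0.00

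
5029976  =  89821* 56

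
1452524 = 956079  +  496445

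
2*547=1094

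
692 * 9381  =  6491652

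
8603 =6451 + 2152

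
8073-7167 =906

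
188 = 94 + 94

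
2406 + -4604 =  - 2198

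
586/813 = 586/813 = 0.72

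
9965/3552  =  2 + 2861/3552=2.81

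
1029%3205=1029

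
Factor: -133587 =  - 3^2*14843^1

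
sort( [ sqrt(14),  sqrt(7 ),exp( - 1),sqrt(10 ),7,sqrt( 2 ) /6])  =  [sqrt( 2 )/6,exp( - 1), sqrt( 7 ),sqrt( 10),sqrt( 14 ),7 ]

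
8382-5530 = 2852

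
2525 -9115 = -6590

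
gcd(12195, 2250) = 45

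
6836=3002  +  3834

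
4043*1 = 4043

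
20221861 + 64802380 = 85024241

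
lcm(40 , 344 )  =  1720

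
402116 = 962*418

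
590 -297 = 293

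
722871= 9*80319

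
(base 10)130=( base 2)10000010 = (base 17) 7b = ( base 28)4I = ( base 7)244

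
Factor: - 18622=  - 2^1*9311^1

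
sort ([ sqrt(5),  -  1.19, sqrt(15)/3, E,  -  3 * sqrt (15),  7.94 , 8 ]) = [ -3*sqrt( 15) ,  -  1.19,sqrt( 15 ) /3,sqrt( 5),E, 7.94, 8] 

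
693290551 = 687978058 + 5312493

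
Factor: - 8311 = -8311^1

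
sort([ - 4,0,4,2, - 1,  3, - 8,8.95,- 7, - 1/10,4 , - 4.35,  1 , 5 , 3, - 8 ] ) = [ - 8, - 8, - 7, - 4.35, - 4  , - 1, - 1/10,0, 1,2,3, 3,4,4, 5,8.95 ]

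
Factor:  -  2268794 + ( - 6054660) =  - 2^1*4161727^1 = -8323454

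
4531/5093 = 4531/5093 = 0.89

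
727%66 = 1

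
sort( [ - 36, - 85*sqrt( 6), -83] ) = [-85 *sqrt(6 ), - 83, - 36]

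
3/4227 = 1/1409 = 0.00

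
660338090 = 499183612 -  - 161154478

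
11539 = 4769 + 6770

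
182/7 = 26 = 26.00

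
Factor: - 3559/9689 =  - 3559^1*9689^(-1) 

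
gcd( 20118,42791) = 7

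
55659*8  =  445272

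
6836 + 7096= 13932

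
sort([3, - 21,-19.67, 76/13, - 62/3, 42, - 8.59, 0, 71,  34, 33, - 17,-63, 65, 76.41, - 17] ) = [ - 63, - 21, - 62/3  , - 19.67 , - 17,-17,-8.59, 0,3,76/13,  33,34, 42,65, 71, 76.41] 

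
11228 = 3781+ 7447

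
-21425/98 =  - 21425/98 = - 218.62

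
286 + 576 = 862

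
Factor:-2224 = - 2^4 * 139^1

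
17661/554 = 17661/554 = 31.88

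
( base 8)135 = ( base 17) 58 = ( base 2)1011101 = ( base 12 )79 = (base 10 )93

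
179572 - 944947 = - 765375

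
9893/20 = 494 + 13/20 = 494.65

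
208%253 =208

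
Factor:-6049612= - 2^2*233^1*6491^1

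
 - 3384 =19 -3403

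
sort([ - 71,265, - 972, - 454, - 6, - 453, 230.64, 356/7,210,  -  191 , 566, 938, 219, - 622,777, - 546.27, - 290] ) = [ - 972, - 622, - 546.27,-454, - 453, - 290,-191, - 71, - 6, 356/7, 210, 219, 230.64, 265, 566, 777,  938] 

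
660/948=55/79= 0.70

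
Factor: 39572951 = 11^1*3597541^1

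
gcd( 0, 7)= 7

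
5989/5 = 1197 + 4/5 = 1197.80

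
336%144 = 48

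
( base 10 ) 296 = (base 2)100101000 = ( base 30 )9Q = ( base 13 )19A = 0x128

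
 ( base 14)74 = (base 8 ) 146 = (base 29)3f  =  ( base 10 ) 102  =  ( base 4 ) 1212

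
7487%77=18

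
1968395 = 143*13765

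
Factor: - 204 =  - 2^2*3^1*17^1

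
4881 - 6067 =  - 1186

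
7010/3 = 7010/3 = 2336.67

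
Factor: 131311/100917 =3^ ( - 2 )*11213^ ( - 1 )*131311^1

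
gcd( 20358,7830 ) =1566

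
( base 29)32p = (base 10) 2606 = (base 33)2cw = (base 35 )24G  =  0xA2E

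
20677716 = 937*22068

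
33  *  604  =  19932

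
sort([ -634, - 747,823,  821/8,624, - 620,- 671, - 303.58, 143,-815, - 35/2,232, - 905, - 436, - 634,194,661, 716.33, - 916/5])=[ - 905, - 815, - 747 ,  -  671, - 634, - 634, - 620, - 436,  -  303.58, - 916/5, - 35/2, 821/8,143,194, 232,624, 661,716.33,823] 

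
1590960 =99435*16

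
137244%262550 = 137244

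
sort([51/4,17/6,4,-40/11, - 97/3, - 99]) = [-99 , - 97/3, - 40/11,17/6, 4, 51/4 ] 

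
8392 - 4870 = 3522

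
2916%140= 116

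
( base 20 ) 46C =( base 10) 1732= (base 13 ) a33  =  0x6C4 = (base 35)1eh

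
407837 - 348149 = 59688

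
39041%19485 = 71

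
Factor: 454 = 2^1*227^1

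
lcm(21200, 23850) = 190800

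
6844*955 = 6536020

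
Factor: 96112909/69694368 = 2^(  -  5)*3^( - 1 )* 953^1*100853^1*725983^(-1) 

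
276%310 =276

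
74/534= 37/267 = 0.14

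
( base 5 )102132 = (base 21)7FF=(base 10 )3417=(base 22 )717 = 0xD59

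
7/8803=7/8803 = 0.00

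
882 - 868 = 14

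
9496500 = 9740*975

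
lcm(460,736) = 3680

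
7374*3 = 22122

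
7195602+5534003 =12729605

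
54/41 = 54/41 = 1.32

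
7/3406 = 7/3406 = 0.00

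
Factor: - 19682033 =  -7^1 * 2811719^1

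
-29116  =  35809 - 64925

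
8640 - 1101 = 7539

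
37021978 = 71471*518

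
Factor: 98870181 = 3^1*17^1*83^1*23357^1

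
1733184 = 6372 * 272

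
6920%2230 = 230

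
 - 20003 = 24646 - 44649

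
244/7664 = 61/1916  =  0.03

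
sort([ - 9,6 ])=[ - 9, 6]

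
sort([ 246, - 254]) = [- 254,246]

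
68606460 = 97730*702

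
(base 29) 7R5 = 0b1101000010011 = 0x1A13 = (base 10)6675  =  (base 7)25314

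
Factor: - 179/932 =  - 2^( - 2 )*179^1*233^ ( - 1)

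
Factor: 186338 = 2^1 * 93169^1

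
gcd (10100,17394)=2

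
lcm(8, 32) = 32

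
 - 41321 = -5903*7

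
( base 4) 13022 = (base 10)458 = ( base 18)178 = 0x1ca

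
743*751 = 557993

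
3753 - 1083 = 2670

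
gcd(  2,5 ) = 1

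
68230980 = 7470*9134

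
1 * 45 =45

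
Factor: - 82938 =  - 2^1*3^1*23^1*601^1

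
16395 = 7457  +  8938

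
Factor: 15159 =3^1 * 31^1*163^1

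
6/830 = 3/415 = 0.01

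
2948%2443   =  505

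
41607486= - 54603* ( - 762)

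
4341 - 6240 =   -  1899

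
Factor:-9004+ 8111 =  - 19^1*47^1 = - 893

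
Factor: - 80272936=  - 2^3*163^1*61559^1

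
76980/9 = 8553 + 1/3 =8553.33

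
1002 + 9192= 10194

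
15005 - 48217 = -33212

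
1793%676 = 441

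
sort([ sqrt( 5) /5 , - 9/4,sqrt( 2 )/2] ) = [-9/4,sqrt(5 )/5,sqrt(2 ) /2] 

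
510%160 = 30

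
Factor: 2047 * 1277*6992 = 18277220848 = 2^4*19^1*23^2*89^1*1277^1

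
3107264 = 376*8264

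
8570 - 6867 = 1703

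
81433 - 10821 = 70612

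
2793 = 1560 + 1233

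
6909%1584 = 573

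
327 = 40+287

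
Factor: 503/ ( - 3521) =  - 1/7 = - 7^( - 1)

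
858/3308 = 429/1654 = 0.26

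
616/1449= 88/207 = 0.43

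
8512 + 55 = 8567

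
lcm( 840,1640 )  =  34440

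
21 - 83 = -62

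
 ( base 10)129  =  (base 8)201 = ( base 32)41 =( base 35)3o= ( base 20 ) 69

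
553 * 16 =8848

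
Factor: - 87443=-87443^1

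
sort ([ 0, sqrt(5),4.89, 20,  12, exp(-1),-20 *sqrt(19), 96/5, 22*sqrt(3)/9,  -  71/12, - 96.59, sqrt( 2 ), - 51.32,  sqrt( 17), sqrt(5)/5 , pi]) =[-96.59, - 20*sqrt( 19), - 51.32,-71/12, 0,exp( - 1), sqrt( 5 ) /5,sqrt( 2 ) , sqrt ( 5),  pi, sqrt(17), 22 * sqrt(3) /9,4.89, 12, 96/5,20]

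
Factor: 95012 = 2^2* 23753^1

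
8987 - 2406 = 6581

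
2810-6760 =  - 3950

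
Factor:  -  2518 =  - 2^1*1259^1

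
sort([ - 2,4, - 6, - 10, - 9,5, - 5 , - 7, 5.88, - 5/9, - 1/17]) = [ - 10, - 9 , - 7, - 6, - 5 , - 2 , - 5/9 ,  -  1/17 , 4 , 5,5.88]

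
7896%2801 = 2294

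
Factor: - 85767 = -3^1*11^1*23^1  *  113^1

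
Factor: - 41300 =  - 2^2*5^2*7^1*59^1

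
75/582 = 25/194 = 0.13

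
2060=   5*412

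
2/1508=1/754 = 0.00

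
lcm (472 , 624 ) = 36816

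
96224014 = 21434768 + 74789246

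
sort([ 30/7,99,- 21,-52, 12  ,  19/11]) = [ - 52,-21,19/11,30/7, 12,99]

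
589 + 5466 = 6055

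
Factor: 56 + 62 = 118 = 2^1 * 59^1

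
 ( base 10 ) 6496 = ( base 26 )9FM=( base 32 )6b0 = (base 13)2c59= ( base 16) 1960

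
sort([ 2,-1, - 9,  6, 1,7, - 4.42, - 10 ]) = [ - 10, - 9,-4.42, - 1 , 1,  2,6,7]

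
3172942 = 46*68977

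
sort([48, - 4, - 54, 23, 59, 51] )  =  [ - 54, - 4, 23, 48, 51,59] 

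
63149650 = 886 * 71275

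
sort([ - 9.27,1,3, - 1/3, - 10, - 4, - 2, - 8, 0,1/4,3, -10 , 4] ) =[ - 10, - 10, - 9.27, - 8,-4, - 2, - 1/3, 0,1/4,1,3, 3 , 4 ] 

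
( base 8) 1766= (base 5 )13024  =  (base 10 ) 1014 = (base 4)33312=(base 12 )706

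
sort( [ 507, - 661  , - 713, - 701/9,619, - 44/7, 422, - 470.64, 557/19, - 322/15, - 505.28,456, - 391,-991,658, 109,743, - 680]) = [ - 991 ,-713, - 680,- 661, - 505.28,-470.64, - 391, - 701/9,-322/15, - 44/7, 557/19,109, 422, 456, 507,619,658,743]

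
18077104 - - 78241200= 96318304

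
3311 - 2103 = 1208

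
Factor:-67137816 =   -  2^3*3^1*31^1*90239^1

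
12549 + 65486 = 78035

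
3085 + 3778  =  6863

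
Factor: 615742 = 2^1*307871^1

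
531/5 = 106 + 1/5 =106.20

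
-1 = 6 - 7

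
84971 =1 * 84971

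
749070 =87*8610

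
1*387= 387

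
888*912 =809856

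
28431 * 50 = 1421550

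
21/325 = 21/325 = 0.06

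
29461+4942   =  34403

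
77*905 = 69685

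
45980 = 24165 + 21815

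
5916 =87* 68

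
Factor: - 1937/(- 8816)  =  2^(  -  4 )*13^1*19^( - 1)*29^( - 1 )*149^1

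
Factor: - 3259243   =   - 13^1*239^1*1049^1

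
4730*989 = 4677970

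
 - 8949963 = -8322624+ - 627339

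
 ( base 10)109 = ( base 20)59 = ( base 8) 155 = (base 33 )3a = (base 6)301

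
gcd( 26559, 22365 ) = 9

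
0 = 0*33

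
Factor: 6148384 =2^5*11^1*17467^1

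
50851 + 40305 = 91156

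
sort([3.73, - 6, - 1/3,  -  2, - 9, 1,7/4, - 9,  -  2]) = [ - 9 , - 9 , - 6, - 2,-2, - 1/3 , 1,  7/4,3.73 ] 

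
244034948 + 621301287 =865336235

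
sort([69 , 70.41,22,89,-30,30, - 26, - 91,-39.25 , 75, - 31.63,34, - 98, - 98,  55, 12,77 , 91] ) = [ - 98,-98, - 91, - 39.25, - 31.63, - 30,- 26, 12, 22,  30,  34,55,69, 70.41,75,77 , 89,  91]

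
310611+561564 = 872175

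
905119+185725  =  1090844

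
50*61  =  3050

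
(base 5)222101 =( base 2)1111001100000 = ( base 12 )4600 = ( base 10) 7776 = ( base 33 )74L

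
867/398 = 867/398 = 2.18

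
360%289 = 71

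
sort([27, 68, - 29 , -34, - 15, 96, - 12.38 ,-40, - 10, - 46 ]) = [ - 46 , - 40, - 34, - 29, - 15, - 12.38,  -  10,27,68,96]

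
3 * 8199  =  24597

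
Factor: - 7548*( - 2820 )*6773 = 144165743280 =2^4*3^2*5^1*13^1*17^1*37^1*47^1*521^1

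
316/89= 316/89= 3.55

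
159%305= 159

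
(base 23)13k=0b1001101010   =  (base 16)26A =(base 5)4433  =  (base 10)618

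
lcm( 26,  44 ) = 572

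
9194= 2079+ 7115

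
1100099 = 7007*157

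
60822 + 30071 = 90893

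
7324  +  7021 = 14345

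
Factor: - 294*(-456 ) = 2^4*3^2*7^2*19^1=   134064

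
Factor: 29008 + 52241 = 81249 = 3^1*7^1*53^1*73^1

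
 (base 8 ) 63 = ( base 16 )33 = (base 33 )1I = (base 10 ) 51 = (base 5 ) 201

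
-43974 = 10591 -54565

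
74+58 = 132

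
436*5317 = 2318212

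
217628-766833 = - 549205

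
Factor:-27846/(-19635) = 78/55=2^1*3^1*5^ (-1)* 11^( - 1)*13^1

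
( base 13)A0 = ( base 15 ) 8A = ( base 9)154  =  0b10000010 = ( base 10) 130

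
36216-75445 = - 39229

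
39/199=39/199=   0.20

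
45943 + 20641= 66584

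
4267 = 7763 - 3496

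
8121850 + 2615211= 10737061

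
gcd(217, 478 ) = 1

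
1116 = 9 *124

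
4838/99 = 48 + 86/99 = 48.87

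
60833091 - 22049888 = 38783203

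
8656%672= 592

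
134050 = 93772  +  40278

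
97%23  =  5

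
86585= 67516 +19069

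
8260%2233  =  1561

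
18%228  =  18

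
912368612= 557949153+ 354419459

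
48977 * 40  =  1959080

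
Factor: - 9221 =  - 9221^1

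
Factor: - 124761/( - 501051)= 7^1*13^1*457^1*167017^(  -  1 )= 41587/167017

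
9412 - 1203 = 8209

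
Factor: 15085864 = 2^3 * 1885733^1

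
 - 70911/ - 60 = 1181 + 17/20 = 1181.85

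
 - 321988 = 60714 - 382702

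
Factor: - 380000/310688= -5^4*7^( - 1)*73^(  -  1) = - 625/511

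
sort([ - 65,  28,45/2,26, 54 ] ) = [ - 65, 45/2,26 , 28, 54]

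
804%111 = 27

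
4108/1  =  4108=4108.00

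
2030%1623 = 407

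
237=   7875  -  7638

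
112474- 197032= - 84558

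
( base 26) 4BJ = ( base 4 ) 233001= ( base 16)bc1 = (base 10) 3009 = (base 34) 2kh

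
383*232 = 88856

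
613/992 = 613/992 = 0.62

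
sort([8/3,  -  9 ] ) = [-9,  8/3]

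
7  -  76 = -69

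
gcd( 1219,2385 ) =53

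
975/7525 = 39/301 = 0.13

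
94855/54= 94855/54 = 1756.57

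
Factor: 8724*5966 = 52047384 = 2^3*3^1*19^1*157^1 *727^1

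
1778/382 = 4+125/191 = 4.65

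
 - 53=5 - 58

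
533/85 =6 + 23/85 = 6.27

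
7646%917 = 310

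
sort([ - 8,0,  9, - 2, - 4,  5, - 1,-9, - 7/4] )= [ - 9 , - 8, - 4, - 2, - 7/4,  -  1,0,5,9] 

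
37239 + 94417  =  131656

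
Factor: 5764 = 2^2*11^1 *131^1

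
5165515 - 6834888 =-1669373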